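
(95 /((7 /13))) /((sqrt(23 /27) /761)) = 2819505*sqrt(69) /161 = 145469.36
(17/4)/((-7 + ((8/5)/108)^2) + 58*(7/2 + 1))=309825/18516616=0.02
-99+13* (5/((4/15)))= 579/4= 144.75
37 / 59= 0.63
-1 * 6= -6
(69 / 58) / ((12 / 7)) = 161 / 232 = 0.69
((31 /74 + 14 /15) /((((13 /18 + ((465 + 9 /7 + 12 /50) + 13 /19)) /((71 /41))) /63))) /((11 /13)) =174126889755 /467331766693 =0.37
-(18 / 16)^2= -81 / 64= -1.27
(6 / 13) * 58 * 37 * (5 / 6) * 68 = 729640 / 13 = 56126.15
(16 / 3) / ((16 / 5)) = 5 / 3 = 1.67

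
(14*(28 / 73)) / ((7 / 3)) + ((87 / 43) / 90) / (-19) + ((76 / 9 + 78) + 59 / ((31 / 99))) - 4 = 273.16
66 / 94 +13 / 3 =710 / 141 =5.04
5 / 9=0.56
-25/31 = -0.81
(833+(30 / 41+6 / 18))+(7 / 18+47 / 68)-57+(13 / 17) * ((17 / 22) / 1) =214940485 / 276012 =778.74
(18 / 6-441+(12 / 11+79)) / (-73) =3937 / 803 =4.90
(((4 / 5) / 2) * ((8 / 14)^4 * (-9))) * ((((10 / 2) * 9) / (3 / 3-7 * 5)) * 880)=18247680 / 40817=447.06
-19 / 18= -1.06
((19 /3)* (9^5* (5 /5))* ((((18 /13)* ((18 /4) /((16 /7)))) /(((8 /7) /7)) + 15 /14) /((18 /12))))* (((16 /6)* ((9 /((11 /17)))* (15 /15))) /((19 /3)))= 207754281513 /8008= 25943341.85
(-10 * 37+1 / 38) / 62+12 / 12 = -11703 / 2356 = -4.97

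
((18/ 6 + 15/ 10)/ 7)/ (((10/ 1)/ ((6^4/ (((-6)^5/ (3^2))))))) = -0.10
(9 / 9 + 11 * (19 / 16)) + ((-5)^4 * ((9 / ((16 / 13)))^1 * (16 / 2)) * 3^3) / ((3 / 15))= 78975225 / 16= 4935951.56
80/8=10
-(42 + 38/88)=-1867/44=-42.43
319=319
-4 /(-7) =4 /7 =0.57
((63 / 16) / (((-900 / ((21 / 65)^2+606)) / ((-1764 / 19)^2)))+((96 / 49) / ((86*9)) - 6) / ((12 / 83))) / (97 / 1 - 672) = 66228341494756261 / 1663063396312500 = 39.82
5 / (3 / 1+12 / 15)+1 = 44 / 19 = 2.32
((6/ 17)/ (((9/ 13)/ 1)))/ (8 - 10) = -13/ 51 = -0.25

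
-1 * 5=-5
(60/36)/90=1/54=0.02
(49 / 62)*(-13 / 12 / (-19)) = 637 / 14136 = 0.05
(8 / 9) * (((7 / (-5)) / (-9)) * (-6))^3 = -21952 / 30375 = -0.72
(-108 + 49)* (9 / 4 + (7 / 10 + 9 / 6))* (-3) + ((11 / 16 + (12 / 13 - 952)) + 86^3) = 661328991 / 1040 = 635893.26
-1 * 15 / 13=-1.15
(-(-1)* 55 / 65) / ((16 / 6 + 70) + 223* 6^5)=0.00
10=10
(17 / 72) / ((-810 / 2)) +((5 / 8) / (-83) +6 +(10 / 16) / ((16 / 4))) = 59520851 / 9681120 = 6.15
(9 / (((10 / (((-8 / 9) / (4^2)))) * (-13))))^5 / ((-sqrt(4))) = -1 / 2376275200000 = -0.00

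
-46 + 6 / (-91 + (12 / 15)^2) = -34688 / 753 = -46.07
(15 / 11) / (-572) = -15 / 6292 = -0.00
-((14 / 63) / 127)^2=-0.00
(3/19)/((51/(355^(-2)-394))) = -49653849/40706075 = -1.22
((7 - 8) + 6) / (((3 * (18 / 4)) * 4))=0.09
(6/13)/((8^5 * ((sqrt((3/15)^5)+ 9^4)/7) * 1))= 430565625/28651897497387008-525 * sqrt(5)/28651897497387008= 0.00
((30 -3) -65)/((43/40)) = -1520/43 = -35.35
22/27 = 0.81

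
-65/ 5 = -13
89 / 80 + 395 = 396.11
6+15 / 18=41 / 6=6.83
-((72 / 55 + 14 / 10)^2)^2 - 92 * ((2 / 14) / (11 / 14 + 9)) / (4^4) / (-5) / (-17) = -36733730730603 / 681977780000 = -53.86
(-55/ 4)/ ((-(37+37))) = 55/ 296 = 0.19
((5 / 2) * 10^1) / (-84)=-25 / 84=-0.30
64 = 64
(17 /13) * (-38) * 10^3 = -646000 /13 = -49692.31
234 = 234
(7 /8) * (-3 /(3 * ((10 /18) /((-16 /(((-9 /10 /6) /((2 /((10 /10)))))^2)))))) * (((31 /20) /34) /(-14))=-248 /17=-14.59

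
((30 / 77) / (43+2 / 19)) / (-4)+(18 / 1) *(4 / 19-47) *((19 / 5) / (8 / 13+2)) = -4372922621 / 3573570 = -1223.68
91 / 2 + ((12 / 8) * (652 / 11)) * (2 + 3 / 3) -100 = 4669 / 22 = 212.23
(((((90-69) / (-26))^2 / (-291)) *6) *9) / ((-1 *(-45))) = -441 / 163930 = -0.00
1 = 1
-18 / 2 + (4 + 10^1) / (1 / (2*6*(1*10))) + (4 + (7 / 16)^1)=1675.44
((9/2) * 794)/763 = 3573/763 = 4.68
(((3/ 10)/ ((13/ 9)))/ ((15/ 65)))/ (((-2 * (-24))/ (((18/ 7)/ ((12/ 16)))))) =9/ 140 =0.06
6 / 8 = 3 / 4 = 0.75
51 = 51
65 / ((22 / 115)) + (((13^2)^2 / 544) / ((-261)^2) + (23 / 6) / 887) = 339.78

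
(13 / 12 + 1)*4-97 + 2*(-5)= -296 / 3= -98.67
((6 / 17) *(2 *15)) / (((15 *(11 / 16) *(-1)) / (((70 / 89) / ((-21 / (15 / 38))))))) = 4800 / 316217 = 0.02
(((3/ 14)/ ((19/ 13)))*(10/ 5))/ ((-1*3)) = -0.10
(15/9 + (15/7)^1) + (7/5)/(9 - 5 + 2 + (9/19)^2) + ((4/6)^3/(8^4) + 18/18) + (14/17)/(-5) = 4.87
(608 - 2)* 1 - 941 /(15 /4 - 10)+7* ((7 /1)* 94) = 134064 /25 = 5362.56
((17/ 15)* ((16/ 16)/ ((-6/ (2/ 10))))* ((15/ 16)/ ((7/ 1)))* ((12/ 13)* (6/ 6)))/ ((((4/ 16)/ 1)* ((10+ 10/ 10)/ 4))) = -34/ 5005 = -0.01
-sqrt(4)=-2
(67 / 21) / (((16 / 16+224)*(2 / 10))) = 67 / 945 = 0.07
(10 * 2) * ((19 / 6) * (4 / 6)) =380 / 9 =42.22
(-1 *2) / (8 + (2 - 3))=-2 / 7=-0.29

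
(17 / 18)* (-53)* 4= -1802 / 9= -200.22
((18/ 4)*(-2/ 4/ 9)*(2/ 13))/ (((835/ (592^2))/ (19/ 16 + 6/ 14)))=-1982312/ 75985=-26.09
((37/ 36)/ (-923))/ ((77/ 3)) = -37/ 852852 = -0.00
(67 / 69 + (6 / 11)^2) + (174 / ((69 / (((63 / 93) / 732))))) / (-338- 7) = 1535439689 / 1210410190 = 1.27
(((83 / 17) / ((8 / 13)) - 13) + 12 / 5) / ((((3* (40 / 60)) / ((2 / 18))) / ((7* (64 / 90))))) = -25382 / 34425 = -0.74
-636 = -636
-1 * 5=-5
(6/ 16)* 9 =27/ 8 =3.38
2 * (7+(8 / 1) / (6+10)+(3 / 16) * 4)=33 / 2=16.50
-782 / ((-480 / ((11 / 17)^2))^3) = 40745903 / 78512412672000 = 0.00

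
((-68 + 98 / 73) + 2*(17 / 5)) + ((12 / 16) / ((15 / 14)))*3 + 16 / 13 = -536439 / 9490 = -56.53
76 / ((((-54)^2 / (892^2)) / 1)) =15117616 / 729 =20737.47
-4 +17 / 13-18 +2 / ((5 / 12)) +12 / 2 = -643 / 65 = -9.89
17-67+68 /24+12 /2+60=113 /6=18.83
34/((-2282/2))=-34/1141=-0.03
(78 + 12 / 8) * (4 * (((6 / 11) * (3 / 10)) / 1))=2862 / 55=52.04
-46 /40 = -23 /20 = -1.15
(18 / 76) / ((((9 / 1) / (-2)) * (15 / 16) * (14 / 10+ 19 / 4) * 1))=-0.01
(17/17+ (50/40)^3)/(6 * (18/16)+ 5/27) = 729/1712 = 0.43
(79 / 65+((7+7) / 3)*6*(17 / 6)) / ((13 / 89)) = 1397923 / 2535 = 551.45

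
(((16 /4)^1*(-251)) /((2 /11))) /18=-2761 /9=-306.78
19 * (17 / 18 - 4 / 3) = -133 / 18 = -7.39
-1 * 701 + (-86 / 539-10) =-383315 / 539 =-711.16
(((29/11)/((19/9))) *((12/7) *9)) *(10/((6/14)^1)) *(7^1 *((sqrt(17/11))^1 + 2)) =657720 *sqrt(187)/2299 + 1315440/209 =10206.19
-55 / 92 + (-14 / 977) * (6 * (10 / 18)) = -0.65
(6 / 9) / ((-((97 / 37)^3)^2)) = -5131452818 / 2498916014787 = -0.00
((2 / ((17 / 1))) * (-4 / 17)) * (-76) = 608 / 289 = 2.10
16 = 16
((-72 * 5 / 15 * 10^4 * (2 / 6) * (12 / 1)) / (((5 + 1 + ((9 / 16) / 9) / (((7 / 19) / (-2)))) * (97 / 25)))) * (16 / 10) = -2150400000 / 30749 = -69933.98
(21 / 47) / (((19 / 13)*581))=39 / 74119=0.00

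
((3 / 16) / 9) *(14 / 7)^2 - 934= -11207 / 12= -933.92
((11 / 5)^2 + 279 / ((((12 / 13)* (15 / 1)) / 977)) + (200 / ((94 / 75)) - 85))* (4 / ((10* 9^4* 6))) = 92900033 / 462550500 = 0.20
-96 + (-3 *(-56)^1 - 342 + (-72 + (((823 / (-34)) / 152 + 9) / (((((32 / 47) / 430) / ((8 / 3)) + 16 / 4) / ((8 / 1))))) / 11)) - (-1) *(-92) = -124212258359 / 287267156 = -432.39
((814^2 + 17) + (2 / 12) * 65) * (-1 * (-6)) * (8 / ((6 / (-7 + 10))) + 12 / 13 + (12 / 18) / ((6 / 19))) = 3272036489 / 117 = 27966123.84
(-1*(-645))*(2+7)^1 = 5805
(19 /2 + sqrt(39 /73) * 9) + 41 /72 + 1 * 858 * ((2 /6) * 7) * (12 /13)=1864.65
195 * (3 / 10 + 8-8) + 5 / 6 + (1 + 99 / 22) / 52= 18545 / 312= 59.44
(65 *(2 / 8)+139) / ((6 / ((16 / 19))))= 414 / 19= 21.79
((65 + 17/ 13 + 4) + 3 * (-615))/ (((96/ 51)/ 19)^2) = -2406974359/ 13312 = -180812.38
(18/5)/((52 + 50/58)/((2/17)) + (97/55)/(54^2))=16743672/2089834403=0.01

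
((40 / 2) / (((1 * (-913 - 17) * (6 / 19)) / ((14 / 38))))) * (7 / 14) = -7 / 558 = -0.01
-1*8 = -8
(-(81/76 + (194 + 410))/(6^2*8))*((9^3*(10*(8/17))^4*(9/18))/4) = -8764200000/93347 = -93888.39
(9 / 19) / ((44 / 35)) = 315 / 836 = 0.38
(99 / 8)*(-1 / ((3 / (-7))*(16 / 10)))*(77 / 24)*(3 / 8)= 21.71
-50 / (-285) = 10 / 57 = 0.18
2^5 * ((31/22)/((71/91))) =45136/781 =57.79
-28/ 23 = -1.22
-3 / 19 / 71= -3 / 1349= -0.00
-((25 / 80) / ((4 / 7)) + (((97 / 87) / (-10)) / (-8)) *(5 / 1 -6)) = -14837 / 27840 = -0.53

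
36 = 36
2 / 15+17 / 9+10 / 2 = 316 / 45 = 7.02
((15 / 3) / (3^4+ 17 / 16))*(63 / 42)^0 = 80 / 1313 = 0.06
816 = 816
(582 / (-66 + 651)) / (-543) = -0.00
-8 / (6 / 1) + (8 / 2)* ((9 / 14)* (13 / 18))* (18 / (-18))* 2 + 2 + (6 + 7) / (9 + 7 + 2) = -293 / 126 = -2.33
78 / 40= 39 / 20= 1.95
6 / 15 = 2 / 5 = 0.40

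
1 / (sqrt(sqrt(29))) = 29^(3 / 4) / 29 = 0.43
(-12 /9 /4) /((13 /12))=-0.31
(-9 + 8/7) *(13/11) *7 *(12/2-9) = 195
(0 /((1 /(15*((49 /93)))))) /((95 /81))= 0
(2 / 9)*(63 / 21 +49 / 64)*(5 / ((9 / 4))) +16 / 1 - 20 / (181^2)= 379130093 / 21229128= 17.86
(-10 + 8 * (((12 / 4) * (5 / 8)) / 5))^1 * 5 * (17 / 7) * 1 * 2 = -170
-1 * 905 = -905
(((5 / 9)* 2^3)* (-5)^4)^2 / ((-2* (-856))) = 39062500 / 8667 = 4507.04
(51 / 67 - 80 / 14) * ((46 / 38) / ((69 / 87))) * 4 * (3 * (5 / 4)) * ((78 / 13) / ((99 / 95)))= -3368350 / 5159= -652.91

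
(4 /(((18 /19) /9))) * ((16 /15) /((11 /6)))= 1216 /55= 22.11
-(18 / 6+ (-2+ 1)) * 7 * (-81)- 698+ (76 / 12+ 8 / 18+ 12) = 4093 / 9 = 454.78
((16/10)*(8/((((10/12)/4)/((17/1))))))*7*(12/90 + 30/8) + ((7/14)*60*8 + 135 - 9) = 28758.45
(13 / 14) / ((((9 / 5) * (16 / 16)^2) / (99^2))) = 70785 / 14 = 5056.07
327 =327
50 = 50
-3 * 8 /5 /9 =-8 /15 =-0.53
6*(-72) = -432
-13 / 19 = -0.68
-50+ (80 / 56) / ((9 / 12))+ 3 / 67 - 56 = -146399 / 1407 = -104.05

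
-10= -10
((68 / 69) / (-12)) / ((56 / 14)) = -17 / 828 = -0.02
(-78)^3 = -474552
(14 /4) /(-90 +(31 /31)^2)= -7 /178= -0.04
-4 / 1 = -4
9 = 9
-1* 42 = -42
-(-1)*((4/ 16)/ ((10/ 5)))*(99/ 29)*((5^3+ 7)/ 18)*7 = 2541/ 116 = 21.91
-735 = -735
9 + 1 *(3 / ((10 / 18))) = 14.40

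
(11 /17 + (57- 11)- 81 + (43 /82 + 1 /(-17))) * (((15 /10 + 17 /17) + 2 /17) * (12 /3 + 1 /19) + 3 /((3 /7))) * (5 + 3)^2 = -8597498000 /225131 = -38188.87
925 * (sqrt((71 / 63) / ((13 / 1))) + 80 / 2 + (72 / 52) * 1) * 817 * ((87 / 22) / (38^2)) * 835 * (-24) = -4663580168250 / 2717 - 2889454875 * sqrt(6461) / 19019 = -1728656425.68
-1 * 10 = -10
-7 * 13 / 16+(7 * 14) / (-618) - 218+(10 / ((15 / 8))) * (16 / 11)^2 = -42386629 / 199408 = -212.56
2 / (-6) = -1 / 3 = -0.33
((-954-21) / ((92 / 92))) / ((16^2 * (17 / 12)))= -2925 / 1088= -2.69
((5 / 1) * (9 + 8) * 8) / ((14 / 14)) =680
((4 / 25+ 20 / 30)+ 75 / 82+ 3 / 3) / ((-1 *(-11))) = 16859 / 67650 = 0.25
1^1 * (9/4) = 2.25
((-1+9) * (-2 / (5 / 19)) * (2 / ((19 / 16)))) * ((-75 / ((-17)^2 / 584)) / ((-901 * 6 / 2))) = -5.74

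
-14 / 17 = -0.82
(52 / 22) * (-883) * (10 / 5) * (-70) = 292192.73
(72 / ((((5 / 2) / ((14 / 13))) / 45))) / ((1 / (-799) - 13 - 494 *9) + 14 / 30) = -217455840 / 694661981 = -0.31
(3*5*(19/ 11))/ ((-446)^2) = 285/ 2188076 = 0.00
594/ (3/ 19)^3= 150898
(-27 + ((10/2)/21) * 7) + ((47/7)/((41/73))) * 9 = 70825/861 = 82.26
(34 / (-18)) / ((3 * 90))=-0.01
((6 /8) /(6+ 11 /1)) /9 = 1 /204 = 0.00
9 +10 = 19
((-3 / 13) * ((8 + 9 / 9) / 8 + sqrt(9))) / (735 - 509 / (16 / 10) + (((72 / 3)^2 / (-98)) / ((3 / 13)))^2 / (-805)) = -191347695 / 83634780359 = -0.00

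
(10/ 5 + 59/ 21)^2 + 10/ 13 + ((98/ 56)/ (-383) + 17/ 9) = 25163237/ 975884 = 25.79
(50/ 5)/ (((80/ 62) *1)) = 31/ 4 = 7.75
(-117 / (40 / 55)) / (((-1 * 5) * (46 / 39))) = 27.28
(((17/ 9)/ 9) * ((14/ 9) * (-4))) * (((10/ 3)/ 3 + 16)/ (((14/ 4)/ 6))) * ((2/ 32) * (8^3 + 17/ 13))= -34939828/ 28431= -1228.93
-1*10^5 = -100000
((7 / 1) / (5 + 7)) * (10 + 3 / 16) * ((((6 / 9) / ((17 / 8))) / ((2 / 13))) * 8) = 14833 / 153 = 96.95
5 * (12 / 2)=30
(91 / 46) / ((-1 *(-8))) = 91 / 368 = 0.25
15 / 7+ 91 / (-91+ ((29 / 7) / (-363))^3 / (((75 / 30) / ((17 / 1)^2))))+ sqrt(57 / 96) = 1.91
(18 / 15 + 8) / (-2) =-23 / 5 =-4.60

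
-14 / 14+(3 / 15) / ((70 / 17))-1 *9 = -3483 / 350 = -9.95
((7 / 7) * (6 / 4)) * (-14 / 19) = -21 / 19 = -1.11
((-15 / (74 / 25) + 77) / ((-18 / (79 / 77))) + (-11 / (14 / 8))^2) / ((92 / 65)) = 1652472445 / 66051216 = 25.02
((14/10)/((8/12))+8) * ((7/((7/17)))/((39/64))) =54944/195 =281.76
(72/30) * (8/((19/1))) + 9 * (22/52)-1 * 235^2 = -55220.18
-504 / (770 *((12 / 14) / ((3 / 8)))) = -63 / 220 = -0.29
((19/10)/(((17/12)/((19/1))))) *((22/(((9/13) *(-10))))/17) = -103246/21675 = -4.76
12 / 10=6 / 5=1.20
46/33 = 1.39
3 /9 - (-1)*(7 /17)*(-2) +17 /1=842 /51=16.51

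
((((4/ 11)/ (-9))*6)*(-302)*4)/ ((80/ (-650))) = -78520/ 33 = -2379.39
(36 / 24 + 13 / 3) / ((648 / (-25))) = -875 / 3888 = -0.23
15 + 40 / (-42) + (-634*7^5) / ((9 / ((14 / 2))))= -522125377 / 63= -8287704.40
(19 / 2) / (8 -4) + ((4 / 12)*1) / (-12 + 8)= 55 / 24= 2.29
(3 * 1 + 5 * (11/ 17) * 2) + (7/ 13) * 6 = 2807/ 221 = 12.70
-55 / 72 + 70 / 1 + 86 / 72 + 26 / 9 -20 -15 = 2759 / 72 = 38.32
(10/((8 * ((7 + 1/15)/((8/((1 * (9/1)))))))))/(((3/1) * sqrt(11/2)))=25 * sqrt(22)/5247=0.02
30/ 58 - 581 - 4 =-16950/ 29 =-584.48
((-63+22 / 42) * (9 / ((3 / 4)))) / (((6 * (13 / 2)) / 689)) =-278144 / 21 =-13244.95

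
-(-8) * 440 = 3520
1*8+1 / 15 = 121 / 15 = 8.07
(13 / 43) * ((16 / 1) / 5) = 208 / 215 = 0.97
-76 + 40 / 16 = -147 / 2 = -73.50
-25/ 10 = -5/ 2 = -2.50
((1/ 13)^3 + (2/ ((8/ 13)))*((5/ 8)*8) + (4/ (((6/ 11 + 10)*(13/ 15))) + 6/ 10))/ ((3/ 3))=22029561/ 1274260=17.29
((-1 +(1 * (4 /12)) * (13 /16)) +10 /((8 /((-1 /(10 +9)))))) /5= -145 /912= -0.16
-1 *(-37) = 37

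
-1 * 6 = -6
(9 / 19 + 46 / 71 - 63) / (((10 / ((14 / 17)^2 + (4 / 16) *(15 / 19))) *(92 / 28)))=-5618509729 / 3407385140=-1.65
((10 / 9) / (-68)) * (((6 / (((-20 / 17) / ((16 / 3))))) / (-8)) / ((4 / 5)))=-5 / 72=-0.07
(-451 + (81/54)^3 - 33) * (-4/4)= 480.62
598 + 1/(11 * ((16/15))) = 105263/176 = 598.09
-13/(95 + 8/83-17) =-1079/6482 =-0.17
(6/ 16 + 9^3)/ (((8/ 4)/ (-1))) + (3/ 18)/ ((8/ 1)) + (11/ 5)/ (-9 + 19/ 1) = -54667/ 150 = -364.45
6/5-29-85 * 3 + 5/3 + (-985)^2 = 14549158/15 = 969943.87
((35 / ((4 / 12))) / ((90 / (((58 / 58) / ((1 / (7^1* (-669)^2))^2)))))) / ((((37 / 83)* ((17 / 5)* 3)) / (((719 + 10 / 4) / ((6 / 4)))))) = 41185802321719965 / 34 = 1211347127109410.74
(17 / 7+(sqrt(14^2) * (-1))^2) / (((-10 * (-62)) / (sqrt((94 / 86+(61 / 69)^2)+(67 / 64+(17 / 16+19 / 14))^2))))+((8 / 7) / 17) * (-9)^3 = -5832 / 119+463 * sqrt(24543408763441) / 1922932480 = -47.82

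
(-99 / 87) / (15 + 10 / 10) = -33 / 464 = -0.07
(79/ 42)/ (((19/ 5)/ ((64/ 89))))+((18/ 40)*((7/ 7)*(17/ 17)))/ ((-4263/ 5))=10248461/ 28834932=0.36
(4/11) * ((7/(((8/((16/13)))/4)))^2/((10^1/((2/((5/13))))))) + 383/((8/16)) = 2750994/3575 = 769.51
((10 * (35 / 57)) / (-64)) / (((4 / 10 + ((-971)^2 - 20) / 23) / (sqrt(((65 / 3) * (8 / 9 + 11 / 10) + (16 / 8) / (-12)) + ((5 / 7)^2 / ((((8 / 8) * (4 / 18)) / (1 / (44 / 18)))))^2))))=-2875 * sqrt(16494414897) / 23835350867328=-0.00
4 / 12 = 1 / 3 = 0.33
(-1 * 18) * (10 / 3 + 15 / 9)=-90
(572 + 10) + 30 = 612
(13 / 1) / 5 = 13 / 5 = 2.60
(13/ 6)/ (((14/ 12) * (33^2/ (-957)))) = -377/ 231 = -1.63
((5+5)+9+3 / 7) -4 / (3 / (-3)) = 164 / 7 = 23.43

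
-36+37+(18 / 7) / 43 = 319 / 301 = 1.06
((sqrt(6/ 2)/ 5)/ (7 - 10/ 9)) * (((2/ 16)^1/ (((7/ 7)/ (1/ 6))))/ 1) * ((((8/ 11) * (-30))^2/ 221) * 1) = 2160 * sqrt(3)/ 1417273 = 0.00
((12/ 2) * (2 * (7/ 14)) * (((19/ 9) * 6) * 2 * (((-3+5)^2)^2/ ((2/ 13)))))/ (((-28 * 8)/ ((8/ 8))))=-494/ 7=-70.57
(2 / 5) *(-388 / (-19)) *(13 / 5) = 10088 / 475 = 21.24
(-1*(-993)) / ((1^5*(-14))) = -993 / 14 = -70.93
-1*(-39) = 39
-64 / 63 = -1.02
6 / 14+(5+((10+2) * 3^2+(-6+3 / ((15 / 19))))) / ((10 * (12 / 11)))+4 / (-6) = 6943 / 700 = 9.92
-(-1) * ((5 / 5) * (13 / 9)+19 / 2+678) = 12401 / 18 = 688.94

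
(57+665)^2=521284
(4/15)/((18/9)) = 2/15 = 0.13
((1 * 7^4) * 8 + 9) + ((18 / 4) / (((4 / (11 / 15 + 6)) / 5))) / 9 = 461309 / 24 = 19221.21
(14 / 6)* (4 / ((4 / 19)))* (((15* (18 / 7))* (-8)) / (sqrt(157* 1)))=-13680* sqrt(157) / 157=-1091.78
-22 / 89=-0.25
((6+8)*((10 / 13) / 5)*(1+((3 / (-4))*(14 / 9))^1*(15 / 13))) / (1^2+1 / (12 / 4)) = -189 / 338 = -0.56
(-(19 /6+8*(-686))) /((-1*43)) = -32909 /258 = -127.55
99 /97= 1.02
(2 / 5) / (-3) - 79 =-1187 / 15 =-79.13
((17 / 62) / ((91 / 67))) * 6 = 3417 / 2821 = 1.21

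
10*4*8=320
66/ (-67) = -66/ 67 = -0.99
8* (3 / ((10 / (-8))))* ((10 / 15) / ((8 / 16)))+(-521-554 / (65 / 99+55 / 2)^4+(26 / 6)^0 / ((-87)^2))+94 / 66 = -43847800180444619879251 / 80428631142273046875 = -545.18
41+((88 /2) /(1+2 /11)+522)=7803 /13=600.23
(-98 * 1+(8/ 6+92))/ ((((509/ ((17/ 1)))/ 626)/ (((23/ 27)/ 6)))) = -1713362/ 123687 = -13.85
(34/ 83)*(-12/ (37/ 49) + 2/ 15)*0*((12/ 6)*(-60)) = 0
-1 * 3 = -3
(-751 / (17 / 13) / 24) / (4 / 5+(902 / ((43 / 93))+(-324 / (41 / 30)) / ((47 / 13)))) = -4044859715 / 318813506832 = -0.01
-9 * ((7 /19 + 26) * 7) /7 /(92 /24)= -27054 /437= -61.91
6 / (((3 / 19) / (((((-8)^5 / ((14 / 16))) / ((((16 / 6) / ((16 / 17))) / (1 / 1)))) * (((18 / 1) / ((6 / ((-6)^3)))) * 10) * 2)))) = 774604062720 / 119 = 6509277837.98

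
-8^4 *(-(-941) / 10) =-1927168 / 5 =-385433.60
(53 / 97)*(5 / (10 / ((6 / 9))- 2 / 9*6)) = 795 / 3977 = 0.20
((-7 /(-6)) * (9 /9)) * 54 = 63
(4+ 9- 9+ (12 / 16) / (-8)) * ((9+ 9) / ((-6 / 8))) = -375 / 4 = -93.75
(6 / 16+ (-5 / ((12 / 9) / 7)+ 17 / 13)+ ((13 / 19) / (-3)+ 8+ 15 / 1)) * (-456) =10643 / 13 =818.69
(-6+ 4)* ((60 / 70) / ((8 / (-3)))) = 9 / 14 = 0.64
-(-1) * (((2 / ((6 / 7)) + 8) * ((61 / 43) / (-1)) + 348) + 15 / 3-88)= 32294 / 129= 250.34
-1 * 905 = -905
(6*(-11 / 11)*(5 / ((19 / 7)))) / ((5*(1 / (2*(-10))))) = 840 / 19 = 44.21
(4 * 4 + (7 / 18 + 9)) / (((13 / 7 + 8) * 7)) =457 / 1242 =0.37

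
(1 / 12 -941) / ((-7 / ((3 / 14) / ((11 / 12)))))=4839 / 154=31.42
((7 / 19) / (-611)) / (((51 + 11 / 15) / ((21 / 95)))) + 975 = 166884018159 / 171163096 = 975.00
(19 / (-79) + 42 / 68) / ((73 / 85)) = 5065 / 11534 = 0.44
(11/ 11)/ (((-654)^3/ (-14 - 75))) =89/ 279726264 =0.00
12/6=2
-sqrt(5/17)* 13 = -13* sqrt(85)/17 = -7.05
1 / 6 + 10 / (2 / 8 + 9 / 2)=259 / 114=2.27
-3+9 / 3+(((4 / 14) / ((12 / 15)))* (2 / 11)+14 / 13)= 1.14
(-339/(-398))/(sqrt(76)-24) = -1017/24875-339 * sqrt(19)/99500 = -0.06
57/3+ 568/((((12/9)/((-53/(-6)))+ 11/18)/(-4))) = -2153675/727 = -2962.41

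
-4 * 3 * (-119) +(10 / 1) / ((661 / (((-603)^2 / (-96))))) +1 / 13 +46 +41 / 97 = 18900237229 / 13336336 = 1417.20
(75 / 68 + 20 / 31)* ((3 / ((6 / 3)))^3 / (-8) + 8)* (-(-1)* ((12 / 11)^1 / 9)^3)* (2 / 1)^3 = 324950 / 1721709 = 0.19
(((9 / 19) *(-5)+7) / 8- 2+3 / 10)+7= 1117 / 190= 5.88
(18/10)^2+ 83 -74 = 306/25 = 12.24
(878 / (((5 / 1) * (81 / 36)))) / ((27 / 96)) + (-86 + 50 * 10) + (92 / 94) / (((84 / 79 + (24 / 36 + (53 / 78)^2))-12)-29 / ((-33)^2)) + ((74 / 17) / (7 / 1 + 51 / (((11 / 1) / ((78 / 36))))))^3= 14446713776858425320199114 / 20894614150948646484375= 691.41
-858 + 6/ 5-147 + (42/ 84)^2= -20071/ 20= -1003.55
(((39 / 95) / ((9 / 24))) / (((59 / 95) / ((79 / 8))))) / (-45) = -1027 / 2655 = -0.39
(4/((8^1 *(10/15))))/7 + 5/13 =179/364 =0.49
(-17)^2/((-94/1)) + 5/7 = -1553/658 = -2.36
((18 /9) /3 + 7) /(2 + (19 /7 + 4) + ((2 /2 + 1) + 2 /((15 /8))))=805 /1237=0.65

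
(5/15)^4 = 1/81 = 0.01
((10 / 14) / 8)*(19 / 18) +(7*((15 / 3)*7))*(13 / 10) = 321143 / 1008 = 318.59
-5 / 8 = -0.62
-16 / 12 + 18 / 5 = 34 / 15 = 2.27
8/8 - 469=-468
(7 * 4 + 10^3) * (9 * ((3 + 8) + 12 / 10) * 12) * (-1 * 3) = -20317392 / 5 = -4063478.40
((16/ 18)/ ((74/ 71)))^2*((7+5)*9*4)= 1290496/ 4107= 314.22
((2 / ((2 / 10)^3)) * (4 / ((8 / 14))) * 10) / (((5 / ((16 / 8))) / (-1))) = -7000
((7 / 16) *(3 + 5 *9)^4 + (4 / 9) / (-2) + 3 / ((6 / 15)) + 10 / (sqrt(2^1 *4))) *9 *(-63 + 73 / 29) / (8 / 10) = -183310132195 / 116 - 197325 *sqrt(2) / 116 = -1580262165.99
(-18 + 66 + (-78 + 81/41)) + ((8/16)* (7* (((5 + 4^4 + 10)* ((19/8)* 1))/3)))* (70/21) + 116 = 7648519/2952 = 2590.96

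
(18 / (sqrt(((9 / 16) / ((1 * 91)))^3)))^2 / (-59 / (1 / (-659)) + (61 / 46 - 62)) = 81134190592 / 2295945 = 35338.04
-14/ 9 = -1.56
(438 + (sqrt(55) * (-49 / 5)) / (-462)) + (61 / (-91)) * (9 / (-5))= 7 * sqrt(55) / 330 + 199839 / 455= 439.36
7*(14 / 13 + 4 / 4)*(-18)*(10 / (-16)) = 8505 / 52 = 163.56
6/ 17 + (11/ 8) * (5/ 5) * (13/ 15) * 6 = 2551/ 340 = 7.50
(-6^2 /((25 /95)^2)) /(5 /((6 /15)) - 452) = 8664 /7325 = 1.18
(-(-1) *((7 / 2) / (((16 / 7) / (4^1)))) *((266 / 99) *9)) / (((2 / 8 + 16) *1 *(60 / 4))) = 6517 / 10725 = 0.61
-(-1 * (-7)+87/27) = -92/9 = -10.22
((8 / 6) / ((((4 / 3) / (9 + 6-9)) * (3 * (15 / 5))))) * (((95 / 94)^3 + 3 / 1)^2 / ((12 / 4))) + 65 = 68.61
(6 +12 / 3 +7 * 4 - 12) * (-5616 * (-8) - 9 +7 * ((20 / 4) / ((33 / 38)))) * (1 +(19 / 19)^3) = 77150164 / 33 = 2337883.76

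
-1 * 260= -260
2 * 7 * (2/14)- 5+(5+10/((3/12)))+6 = 48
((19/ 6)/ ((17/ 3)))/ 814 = 19/ 27676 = 0.00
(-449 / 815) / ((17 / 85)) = -449 / 163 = -2.75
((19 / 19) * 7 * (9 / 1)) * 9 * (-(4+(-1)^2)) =-2835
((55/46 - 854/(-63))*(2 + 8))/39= 3.78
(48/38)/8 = 3/19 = 0.16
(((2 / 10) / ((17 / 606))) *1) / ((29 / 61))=36966 / 2465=15.00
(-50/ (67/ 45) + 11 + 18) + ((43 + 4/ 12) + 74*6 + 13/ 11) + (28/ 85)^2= 7732310024/ 15974475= 484.04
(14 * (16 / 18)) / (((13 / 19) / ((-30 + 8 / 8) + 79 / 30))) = -479.56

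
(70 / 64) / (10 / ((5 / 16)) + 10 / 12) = 105 / 3152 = 0.03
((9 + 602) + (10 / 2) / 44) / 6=8963 / 88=101.85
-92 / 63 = -1.46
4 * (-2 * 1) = -8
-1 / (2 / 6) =-3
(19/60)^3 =6859/216000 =0.03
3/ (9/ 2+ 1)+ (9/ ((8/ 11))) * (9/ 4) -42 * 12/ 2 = -78711/ 352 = -223.61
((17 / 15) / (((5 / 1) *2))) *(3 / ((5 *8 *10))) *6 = 0.01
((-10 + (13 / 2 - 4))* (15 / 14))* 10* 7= -1125 / 2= -562.50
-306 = -306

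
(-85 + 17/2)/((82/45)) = -6885/164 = -41.98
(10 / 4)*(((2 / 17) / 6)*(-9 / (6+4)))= -3 / 68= -0.04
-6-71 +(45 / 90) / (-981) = -77.00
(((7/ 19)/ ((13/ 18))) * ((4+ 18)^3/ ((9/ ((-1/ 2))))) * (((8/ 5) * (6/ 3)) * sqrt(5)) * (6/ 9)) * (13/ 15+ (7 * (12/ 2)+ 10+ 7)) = -2141866496 * sqrt(5)/ 55575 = -86178.30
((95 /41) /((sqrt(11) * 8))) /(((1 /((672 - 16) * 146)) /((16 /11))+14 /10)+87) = 2219200 * sqrt(11) /7450607197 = 0.00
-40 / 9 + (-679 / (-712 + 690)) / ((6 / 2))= 5.84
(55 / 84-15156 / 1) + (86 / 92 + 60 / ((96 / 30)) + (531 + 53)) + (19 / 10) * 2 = -35133083 / 2415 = -14547.86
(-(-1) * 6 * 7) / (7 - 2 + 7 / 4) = 56 / 9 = 6.22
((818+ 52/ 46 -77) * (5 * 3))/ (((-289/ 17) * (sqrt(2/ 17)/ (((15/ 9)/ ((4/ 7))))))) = -2987075 * sqrt(34)/ 3128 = -5568.25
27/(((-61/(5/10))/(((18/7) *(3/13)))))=-0.13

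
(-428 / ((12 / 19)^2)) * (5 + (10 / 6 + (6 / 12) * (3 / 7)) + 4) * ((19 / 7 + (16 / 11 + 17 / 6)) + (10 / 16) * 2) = -134600609875 / 1397088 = -96343.69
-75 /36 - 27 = -349 /12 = -29.08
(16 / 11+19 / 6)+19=23.62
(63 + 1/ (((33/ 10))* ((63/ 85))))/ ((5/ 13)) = 1713751/ 10395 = 164.86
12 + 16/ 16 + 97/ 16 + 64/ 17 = 6209/ 272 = 22.83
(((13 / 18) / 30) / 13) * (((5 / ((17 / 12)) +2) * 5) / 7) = 47 / 6426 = 0.01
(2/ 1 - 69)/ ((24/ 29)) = -1943/ 24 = -80.96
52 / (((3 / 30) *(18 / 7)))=1820 / 9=202.22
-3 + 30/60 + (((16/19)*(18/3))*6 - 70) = -1603/38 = -42.18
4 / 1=4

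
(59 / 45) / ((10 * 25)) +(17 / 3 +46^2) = 23868809 / 11250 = 2121.67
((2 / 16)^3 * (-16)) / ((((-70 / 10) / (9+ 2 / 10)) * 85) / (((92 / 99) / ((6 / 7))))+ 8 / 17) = 8993 / 17031176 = 0.00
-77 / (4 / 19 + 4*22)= -1463 / 1676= -0.87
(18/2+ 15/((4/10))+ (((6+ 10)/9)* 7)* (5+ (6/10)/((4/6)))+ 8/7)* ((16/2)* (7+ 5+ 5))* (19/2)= 49271066/315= 156416.08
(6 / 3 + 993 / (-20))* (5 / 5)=-953 / 20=-47.65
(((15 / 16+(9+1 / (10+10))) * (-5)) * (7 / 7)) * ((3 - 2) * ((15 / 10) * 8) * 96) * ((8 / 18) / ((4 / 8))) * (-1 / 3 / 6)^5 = 1598 / 59049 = 0.03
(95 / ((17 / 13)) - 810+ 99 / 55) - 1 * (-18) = -60992 / 85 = -717.55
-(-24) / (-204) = -2 / 17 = -0.12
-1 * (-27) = 27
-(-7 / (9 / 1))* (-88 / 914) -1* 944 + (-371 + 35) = -5264948 / 4113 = -1280.07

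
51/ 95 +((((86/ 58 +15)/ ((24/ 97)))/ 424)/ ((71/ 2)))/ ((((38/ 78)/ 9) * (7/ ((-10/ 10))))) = 609771369/ 1161111280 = 0.53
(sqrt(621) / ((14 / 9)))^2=50301 / 196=256.64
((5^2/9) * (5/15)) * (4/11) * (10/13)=1000/3861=0.26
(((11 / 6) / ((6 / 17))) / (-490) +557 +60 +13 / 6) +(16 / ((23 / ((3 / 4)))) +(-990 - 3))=-151464281 / 405720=-373.32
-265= -265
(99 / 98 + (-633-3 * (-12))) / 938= -58407 / 91924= -0.64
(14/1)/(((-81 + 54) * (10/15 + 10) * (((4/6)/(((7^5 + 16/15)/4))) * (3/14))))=-12353929/8640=-1429.85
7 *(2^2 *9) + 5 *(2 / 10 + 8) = 293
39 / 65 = 3 / 5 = 0.60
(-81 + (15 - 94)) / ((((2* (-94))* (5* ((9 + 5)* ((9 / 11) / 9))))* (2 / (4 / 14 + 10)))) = 0.69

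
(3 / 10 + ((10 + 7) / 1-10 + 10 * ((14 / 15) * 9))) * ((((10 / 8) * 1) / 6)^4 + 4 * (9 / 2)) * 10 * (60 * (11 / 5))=59982751499 / 27648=2169515.03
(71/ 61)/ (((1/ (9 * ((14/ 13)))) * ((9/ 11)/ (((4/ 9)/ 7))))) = 6248/ 7137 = 0.88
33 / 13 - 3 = -6 / 13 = -0.46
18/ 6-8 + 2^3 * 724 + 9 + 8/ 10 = 28984/ 5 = 5796.80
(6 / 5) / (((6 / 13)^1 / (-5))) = -13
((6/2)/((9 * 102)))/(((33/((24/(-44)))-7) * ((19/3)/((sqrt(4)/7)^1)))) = -2/915705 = -0.00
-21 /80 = -0.26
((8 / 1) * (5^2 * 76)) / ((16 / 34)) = 32300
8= 8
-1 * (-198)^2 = -39204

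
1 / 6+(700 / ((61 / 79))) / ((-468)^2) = 0.17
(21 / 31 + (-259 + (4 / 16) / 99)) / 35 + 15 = 3273763 / 429660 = 7.62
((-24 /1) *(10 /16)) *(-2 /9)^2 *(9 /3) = -20 /9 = -2.22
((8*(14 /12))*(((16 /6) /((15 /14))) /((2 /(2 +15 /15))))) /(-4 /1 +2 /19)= -14896 /1665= -8.95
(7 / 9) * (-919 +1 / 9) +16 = -56594 / 81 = -698.69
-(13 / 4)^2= -169 / 16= -10.56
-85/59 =-1.44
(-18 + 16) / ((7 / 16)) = -32 / 7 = -4.57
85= 85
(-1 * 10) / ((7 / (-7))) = 10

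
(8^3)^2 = 262144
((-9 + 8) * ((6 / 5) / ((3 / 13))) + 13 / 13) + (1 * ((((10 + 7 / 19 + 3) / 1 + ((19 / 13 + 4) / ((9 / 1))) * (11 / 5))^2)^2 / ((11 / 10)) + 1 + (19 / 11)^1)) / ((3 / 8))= 11414272941398194047571 / 100735327726444125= 113309.53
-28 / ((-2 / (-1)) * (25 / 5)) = -14 / 5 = -2.80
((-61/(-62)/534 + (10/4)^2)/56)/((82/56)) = 103493/1357428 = 0.08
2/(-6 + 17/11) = -22/49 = -0.45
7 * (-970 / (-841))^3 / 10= 638871100 / 594823321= 1.07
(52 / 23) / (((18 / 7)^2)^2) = 31213 / 603612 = 0.05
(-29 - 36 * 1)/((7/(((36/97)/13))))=-180/679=-0.27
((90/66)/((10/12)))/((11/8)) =144/121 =1.19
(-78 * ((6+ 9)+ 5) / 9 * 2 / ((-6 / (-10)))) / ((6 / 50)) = -130000 / 27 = -4814.81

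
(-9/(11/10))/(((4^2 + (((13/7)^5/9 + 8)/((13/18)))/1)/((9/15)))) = -655473/4069175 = -0.16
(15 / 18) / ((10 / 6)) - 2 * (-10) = 41 / 2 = 20.50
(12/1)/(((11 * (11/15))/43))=7740/121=63.97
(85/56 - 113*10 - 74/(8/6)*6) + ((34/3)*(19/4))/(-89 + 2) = -21370067/14616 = -1462.10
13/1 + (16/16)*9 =22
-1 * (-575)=575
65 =65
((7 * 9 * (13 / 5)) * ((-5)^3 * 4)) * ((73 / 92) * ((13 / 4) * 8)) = -38861550 / 23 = -1689632.61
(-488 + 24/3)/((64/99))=-1485/2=-742.50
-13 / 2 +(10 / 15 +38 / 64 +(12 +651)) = 63145 / 96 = 657.76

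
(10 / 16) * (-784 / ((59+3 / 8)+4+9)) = -3920 / 579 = -6.77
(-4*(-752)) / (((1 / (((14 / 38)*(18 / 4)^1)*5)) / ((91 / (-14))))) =-3079440 / 19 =-162075.79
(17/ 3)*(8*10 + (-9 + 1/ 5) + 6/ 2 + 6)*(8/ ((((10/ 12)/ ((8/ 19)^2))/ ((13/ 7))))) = 90747904/ 63175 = 1436.45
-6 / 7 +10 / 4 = 23 / 14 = 1.64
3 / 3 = 1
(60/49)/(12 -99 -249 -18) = -10/2891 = -0.00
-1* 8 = -8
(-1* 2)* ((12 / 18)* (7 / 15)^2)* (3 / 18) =-98 / 2025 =-0.05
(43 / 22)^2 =1849 / 484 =3.82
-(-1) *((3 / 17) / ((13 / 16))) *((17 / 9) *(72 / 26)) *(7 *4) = 5376 / 169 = 31.81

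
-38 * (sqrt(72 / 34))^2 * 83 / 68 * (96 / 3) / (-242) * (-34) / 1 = -908352 / 2057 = -441.59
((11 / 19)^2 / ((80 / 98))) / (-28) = -847 / 57760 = -0.01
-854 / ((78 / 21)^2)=-20923 / 338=-61.90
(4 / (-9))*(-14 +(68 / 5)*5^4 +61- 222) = -3700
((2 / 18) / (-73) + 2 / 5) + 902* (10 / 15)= 1976689 / 3285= 601.73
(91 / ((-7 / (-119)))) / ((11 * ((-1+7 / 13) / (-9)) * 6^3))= 20111 / 1584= 12.70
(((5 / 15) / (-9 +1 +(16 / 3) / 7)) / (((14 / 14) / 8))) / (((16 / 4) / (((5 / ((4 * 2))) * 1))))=-0.06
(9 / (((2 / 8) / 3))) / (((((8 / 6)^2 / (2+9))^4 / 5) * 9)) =1440894015 / 16384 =87945.19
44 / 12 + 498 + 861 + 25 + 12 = 4199 / 3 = 1399.67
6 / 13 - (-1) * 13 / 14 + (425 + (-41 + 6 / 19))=1333771 / 3458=385.71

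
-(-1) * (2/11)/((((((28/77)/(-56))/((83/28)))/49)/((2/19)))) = -8134/19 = -428.11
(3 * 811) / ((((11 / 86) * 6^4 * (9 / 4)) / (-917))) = -31978541 / 5346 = -5981.77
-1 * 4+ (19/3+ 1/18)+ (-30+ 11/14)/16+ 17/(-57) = 10141/38304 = 0.26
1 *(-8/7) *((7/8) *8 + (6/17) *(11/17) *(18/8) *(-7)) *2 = -2248/289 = -7.78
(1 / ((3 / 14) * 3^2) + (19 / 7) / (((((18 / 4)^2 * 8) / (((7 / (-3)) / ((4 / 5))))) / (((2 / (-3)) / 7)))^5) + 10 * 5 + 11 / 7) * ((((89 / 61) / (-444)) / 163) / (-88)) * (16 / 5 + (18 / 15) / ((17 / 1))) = 0.00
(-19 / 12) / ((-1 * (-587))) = -19 / 7044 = -0.00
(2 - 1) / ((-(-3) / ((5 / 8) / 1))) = 5 / 24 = 0.21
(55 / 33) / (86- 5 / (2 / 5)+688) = 10 / 4569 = 0.00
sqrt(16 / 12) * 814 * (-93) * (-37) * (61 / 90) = 2192127.30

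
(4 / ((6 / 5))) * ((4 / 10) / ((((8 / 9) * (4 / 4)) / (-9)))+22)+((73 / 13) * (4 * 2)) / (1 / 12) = 46715 / 78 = 598.91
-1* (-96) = 96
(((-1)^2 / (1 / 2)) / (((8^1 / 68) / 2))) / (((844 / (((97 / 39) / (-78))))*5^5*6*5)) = -1649 / 120349125000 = -0.00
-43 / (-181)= 43 / 181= 0.24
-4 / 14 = -0.29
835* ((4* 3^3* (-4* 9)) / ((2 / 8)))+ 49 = -12985871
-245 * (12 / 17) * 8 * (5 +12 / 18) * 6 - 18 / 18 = -47041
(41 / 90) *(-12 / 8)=-41 / 60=-0.68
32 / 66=16 / 33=0.48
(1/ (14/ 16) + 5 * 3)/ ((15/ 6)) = 226/ 35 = 6.46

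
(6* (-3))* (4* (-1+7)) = -432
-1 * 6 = -6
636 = 636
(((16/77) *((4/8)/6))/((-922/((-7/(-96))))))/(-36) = 1/26288064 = 0.00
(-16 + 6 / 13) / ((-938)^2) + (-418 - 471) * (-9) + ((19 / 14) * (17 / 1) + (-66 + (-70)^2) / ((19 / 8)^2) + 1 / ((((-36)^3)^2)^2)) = 43440165936532299385169561209837 / 4891321944842327589868535808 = 8881.07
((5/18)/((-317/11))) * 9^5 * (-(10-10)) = 0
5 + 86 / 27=221 / 27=8.19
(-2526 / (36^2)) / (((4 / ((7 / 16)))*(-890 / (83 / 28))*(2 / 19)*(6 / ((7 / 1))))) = 4647419 / 590561280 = 0.01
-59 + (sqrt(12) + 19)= -40 + 2 * sqrt(3)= -36.54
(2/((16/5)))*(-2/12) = -5/48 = -0.10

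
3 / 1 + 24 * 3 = 75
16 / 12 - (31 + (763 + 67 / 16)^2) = -452049659 / 768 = -588606.33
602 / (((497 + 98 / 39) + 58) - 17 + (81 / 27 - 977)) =-11739 / 8453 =-1.39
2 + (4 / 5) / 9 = 94 / 45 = 2.09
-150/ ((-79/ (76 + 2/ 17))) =194100/ 1343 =144.53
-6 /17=-0.35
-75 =-75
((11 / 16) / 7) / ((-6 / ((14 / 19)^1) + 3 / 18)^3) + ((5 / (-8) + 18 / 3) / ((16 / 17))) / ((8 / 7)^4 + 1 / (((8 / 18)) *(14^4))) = 32990496503258 / 9855740342375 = 3.35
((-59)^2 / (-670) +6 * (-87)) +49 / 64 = -11286657 / 21440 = -526.43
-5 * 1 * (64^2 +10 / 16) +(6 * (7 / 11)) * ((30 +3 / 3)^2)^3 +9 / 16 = 596398868701 / 176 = 3388629935.80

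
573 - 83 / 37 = 21118 / 37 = 570.76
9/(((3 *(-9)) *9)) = -1/27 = -0.04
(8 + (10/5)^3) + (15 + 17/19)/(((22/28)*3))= 14260/627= 22.74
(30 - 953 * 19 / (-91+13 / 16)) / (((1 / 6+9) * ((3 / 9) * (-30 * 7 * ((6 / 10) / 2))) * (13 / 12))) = -2664016 / 2407405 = -1.11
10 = 10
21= 21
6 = 6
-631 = -631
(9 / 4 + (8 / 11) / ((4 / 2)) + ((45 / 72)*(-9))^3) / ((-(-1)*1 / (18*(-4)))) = 8888895 / 704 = 12626.27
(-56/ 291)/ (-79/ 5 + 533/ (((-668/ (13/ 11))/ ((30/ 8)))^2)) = 241889105920/ 19830470527821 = 0.01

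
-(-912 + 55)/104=857/104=8.24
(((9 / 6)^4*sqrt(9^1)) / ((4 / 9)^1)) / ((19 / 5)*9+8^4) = 0.01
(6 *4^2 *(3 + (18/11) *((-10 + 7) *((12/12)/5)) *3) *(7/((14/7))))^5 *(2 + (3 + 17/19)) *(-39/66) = -757589662293295104/105186434375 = -7202351.39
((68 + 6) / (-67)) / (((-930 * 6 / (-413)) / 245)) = -748769 / 37386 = -20.03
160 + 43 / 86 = 321 / 2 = 160.50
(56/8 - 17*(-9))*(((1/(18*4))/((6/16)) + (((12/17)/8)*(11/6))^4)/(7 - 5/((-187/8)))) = 1197717565/1431569592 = 0.84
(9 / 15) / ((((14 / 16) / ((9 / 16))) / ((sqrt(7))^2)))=27 / 10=2.70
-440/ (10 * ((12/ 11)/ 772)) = -93412/ 3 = -31137.33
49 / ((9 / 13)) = 637 / 9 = 70.78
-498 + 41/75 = -37309/75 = -497.45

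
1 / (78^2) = 1 / 6084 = 0.00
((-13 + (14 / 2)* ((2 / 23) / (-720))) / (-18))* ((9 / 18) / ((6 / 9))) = 107647 / 198720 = 0.54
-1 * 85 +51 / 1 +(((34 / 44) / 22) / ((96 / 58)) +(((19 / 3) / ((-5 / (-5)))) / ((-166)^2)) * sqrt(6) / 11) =-789395 / 23232 +19 * sqrt(6) / 909348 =-33.98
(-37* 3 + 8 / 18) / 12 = -995 / 108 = -9.21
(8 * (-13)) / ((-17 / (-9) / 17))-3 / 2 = -1875 / 2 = -937.50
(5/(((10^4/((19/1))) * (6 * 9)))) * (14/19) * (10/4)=7/21600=0.00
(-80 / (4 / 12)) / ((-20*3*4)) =1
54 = 54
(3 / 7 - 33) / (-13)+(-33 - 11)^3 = -7751516 / 91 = -85181.49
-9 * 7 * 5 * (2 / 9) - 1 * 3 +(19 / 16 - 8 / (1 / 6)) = -1917 / 16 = -119.81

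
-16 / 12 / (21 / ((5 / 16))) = -0.02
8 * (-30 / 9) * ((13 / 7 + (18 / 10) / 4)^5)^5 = -537109777463978469277032845116251917823805181431970700691497443 / 16874548427193139917943209984000000000000000000000000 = -31829579308.83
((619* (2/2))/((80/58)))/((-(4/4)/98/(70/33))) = -6157193/66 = -93290.80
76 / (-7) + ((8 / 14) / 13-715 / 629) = -684001 / 57239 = -11.95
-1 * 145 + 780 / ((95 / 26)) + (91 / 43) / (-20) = 1117131 / 16340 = 68.37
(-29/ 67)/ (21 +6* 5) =-29/ 3417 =-0.01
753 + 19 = 772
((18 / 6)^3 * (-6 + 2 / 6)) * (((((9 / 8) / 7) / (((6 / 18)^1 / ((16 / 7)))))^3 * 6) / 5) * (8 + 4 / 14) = -8384013216 / 4117715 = -2036.08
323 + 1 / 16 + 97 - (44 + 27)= 349.06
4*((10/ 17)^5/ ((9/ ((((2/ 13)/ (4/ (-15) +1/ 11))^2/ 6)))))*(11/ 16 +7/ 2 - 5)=-151250000/ 46569889743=-0.00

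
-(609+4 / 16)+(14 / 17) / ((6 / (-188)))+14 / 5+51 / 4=-315947 / 510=-619.50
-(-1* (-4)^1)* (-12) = 48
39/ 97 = 0.40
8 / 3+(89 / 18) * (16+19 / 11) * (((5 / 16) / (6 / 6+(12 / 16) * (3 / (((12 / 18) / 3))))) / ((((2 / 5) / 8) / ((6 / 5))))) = 2038 / 33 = 61.76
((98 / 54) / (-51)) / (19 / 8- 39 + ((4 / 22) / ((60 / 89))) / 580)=390775 / 402195078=0.00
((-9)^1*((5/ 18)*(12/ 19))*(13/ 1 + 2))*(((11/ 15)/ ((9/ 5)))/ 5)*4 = -440/ 57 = -7.72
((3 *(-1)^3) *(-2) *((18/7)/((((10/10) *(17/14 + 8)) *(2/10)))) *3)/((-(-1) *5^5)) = 216/26875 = 0.01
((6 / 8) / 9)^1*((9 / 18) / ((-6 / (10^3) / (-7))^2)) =1531250 / 27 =56712.96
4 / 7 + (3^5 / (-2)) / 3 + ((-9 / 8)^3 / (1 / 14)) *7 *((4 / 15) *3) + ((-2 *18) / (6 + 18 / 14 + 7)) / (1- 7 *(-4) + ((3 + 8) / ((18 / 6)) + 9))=-212264047 / 1400000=-151.62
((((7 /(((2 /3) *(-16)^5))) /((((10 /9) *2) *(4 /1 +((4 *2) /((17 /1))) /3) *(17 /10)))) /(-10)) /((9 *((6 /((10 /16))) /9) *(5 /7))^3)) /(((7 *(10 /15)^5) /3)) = 750141 /1165482325442560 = 0.00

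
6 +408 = 414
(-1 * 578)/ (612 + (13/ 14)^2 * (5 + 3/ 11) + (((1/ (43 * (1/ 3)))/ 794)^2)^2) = -423323556006091995809632/ 451554683306297330450035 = -0.94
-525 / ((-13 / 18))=726.92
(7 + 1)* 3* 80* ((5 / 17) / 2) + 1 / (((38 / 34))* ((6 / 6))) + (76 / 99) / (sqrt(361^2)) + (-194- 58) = 999275 / 31977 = 31.25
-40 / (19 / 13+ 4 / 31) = -16120 / 641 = -25.15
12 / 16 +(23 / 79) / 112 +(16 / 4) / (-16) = 4447 / 8848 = 0.50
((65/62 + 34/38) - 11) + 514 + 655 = 1366413/1178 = 1159.94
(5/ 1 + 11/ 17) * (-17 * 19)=-1824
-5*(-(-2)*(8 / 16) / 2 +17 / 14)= -60 / 7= -8.57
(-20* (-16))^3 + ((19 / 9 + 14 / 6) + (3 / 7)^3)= 101154829963 / 3087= 32768004.52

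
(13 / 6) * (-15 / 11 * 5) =-14.77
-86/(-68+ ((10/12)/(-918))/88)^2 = -20204665214976/1086353491855129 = -0.02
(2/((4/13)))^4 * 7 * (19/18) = 3798613/288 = 13189.63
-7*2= -14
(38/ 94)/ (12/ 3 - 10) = -19/ 282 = -0.07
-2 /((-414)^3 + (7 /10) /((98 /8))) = 35 /1241764019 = 0.00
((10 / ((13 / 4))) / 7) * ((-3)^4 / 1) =3240 / 91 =35.60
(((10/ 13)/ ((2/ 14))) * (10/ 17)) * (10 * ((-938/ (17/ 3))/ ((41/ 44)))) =-866712000/ 154037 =-5626.65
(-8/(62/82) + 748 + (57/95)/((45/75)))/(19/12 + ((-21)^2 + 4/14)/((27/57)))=5768532/7290053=0.79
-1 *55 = -55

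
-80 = -80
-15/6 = -5/2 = -2.50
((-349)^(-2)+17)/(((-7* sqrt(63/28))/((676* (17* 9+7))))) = -149305361920/852607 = -175116.28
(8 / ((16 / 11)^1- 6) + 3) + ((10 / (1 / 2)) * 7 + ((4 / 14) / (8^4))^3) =10403553252212761 / 73658689126400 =141.24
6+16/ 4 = 10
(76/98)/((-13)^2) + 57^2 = 26905007/8281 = 3249.00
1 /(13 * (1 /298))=298 /13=22.92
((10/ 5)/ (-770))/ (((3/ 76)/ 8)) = -608/ 1155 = -0.53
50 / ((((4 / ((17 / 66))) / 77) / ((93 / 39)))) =92225 / 156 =591.19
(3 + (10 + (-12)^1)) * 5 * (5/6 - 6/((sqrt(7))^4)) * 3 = 1045/98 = 10.66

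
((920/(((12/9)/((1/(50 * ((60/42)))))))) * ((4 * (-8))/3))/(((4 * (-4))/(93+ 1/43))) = 25760/43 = 599.07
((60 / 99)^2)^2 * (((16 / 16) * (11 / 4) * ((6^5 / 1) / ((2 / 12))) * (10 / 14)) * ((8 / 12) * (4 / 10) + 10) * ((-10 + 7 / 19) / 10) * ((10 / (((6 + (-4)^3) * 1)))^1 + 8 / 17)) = -41319936000 / 1133407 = -36456.40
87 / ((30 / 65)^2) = 4901 / 12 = 408.42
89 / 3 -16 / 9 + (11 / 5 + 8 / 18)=458 / 15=30.53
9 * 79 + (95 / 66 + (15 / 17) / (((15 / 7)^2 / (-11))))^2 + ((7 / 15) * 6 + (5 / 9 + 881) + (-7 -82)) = 1506.81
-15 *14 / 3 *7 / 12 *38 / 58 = -4655 / 174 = -26.75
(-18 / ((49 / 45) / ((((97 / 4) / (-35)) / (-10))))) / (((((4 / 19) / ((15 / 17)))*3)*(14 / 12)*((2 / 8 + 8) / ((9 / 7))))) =-0.21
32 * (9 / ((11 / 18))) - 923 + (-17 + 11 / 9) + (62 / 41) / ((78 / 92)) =-24574723 / 52767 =-465.72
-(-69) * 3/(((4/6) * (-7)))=-621/14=-44.36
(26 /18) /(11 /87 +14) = 377 /3687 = 0.10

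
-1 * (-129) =129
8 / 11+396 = 4364 / 11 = 396.73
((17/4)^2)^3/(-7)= -24137569/28672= -841.85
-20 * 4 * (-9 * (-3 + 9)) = 4320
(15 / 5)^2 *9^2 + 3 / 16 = 11667 / 16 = 729.19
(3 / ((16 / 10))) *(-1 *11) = -165 / 8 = -20.62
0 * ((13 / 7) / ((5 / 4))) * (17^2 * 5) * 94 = 0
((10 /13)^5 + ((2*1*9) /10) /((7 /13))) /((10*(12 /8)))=46941281 /194928825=0.24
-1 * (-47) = 47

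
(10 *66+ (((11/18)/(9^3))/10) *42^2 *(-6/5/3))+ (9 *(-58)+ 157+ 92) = 7051997/18225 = 386.94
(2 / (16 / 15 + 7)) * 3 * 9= 810 / 121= 6.69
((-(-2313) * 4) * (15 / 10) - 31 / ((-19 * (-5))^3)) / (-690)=-11898650219 / 591588750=-20.11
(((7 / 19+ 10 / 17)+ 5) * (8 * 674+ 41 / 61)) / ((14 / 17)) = 316452786 / 8113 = 39005.64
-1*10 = -10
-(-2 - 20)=22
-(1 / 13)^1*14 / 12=-7 / 78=-0.09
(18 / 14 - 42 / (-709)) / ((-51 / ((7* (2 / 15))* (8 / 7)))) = -7120 / 253113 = -0.03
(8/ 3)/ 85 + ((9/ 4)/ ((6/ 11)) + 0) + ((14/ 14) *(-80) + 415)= 691879/ 2040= 339.16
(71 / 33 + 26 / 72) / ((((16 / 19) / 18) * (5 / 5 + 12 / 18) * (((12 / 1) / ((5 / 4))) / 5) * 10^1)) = 18905 / 11264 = 1.68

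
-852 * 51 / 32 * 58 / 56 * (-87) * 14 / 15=9135783 / 80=114197.29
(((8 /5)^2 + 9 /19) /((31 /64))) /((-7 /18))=-1660032 /103075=-16.11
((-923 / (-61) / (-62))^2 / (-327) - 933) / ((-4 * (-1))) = -4363877292613 / 18709009392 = -233.25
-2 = -2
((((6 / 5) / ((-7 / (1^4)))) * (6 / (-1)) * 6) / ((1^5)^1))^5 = 470184984576 / 52521875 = 8952.17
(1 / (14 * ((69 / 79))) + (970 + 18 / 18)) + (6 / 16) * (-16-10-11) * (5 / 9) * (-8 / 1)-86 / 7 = 328589 / 322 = 1020.46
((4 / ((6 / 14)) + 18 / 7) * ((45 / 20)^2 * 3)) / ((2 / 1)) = 10125 / 112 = 90.40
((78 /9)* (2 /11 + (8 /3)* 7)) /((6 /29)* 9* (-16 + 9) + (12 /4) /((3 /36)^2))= 234494 /601425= 0.39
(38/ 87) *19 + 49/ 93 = 23803/ 2697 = 8.83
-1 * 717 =-717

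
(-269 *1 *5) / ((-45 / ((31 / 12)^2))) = 258509 / 1296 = 199.47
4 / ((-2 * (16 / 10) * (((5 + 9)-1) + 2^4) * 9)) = -5 / 1044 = -0.00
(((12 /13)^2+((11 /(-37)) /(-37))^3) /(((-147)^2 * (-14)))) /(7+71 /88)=-16256452424740 /45059513207131642401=-0.00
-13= -13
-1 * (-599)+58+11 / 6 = 3953 / 6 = 658.83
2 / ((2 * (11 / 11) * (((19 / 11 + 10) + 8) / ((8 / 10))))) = 44 / 1085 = 0.04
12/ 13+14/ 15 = 362/ 195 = 1.86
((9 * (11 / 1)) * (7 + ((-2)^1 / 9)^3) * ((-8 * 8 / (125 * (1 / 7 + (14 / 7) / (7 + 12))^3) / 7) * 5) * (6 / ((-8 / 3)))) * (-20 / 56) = -391401976 / 29403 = -13311.63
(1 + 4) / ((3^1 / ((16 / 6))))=40 / 9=4.44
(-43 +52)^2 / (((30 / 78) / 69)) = 72657 / 5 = 14531.40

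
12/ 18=2/ 3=0.67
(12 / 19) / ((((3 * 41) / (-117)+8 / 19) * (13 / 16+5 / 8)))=-0.70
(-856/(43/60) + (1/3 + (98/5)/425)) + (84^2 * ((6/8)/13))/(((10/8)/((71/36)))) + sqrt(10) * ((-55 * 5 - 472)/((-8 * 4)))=-477.94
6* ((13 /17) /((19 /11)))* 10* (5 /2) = 21450 /323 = 66.41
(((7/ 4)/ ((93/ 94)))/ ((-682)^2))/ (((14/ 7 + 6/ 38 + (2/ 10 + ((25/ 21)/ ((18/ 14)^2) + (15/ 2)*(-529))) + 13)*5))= -506331/ 2630532820073444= -0.00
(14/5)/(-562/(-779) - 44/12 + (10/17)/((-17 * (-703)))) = -349853574/367993445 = -0.95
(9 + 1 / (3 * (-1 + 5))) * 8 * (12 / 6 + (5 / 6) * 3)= 327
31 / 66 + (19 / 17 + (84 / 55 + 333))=1885603 / 5610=336.11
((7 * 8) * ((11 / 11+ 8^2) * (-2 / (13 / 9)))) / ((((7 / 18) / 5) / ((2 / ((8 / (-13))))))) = 210600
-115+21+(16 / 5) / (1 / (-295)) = -1038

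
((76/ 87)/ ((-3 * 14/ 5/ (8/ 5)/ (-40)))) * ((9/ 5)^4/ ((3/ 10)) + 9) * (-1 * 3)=-4457856/ 5075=-878.40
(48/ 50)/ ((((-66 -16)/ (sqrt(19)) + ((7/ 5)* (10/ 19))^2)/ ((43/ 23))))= -48369668* sqrt(19)/ 2208071875 -6085016/ 2208071875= -0.10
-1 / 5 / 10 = -1 / 50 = -0.02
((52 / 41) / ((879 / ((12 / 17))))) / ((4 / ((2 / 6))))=52 / 612663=0.00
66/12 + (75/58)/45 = 481/87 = 5.53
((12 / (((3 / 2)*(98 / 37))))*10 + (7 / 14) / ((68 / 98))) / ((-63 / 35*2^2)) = -57245 / 13328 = -4.30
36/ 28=9/ 7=1.29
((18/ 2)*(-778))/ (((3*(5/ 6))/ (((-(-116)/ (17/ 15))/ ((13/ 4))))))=-19493568/ 221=-88206.19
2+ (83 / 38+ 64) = 2591 / 38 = 68.18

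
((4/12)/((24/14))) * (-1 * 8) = -14/9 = -1.56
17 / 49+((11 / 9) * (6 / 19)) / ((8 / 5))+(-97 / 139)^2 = 232075639 / 215854212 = 1.08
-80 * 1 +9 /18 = -159 /2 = -79.50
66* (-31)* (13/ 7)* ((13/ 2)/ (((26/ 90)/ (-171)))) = 102335805/ 7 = 14619400.71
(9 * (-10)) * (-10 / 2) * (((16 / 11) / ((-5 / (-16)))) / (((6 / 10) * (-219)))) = -15.94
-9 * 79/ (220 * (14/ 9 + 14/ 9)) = -6399/ 6160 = -1.04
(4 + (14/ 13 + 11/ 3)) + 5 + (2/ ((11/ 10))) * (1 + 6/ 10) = 7144/ 429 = 16.65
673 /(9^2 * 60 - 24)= 673 /4836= 0.14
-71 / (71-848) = 0.09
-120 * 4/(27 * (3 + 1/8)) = -256/45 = -5.69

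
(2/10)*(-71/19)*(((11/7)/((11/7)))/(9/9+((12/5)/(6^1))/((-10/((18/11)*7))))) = -3905/2831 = -1.38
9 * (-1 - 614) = -5535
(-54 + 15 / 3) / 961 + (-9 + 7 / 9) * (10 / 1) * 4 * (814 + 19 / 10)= -2320876945 / 8649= -268340.50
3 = 3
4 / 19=0.21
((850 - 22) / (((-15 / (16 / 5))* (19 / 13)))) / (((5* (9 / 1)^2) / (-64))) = 1224704 / 64125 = 19.10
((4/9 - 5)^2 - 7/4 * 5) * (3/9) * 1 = 3889/972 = 4.00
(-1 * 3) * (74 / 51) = -74 / 17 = -4.35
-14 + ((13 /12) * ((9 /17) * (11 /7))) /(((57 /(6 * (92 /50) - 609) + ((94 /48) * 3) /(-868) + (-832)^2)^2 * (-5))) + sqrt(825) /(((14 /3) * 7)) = -682717974635627592340726832582 /48765569616829232004974701765 + 15 * sqrt(33) /98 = -13.12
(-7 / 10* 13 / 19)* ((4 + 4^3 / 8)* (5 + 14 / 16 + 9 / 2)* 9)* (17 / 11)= -3466827 / 4180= -829.38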